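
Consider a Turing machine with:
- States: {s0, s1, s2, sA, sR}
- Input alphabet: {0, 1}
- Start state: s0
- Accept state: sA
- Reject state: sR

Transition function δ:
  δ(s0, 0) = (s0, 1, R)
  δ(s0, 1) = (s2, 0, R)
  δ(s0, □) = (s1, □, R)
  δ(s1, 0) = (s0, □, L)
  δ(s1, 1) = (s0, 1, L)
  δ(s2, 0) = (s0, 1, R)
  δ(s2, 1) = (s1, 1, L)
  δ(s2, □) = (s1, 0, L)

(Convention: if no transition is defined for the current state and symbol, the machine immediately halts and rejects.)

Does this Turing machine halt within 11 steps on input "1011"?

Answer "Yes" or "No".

Execution trace:
Initial: [s0]1011
Step 1: δ(s0, 1) = (s2, 0, R) → 0[s2]011
Step 2: δ(s2, 0) = (s0, 1, R) → 01[s0]11
Step 3: δ(s0, 1) = (s2, 0, R) → 010[s2]1
Step 4: δ(s2, 1) = (s1, 1, L) → 01[s1]01
Step 5: δ(s1, 0) = (s0, □, L) → 0[s0]1□1
Step 6: δ(s0, 1) = (s2, 0, R) → 00[s2]□1
Step 7: δ(s2, □) = (s1, 0, L) → 0[s1]001
Step 8: δ(s1, 0) = (s0, □, L) → [s0]0□01
Step 9: δ(s0, 0) = (s0, 1, R) → 1[s0]□01
Step 10: δ(s0, □) = (s1, □, R) → 1□[s1]01
Step 11: δ(s1, 0) = (s0, □, L) → 1[s0]□□1

The machine has not reached a halting state after 11 steps.
The machine did not halt within the 11-step bound.

Answer: No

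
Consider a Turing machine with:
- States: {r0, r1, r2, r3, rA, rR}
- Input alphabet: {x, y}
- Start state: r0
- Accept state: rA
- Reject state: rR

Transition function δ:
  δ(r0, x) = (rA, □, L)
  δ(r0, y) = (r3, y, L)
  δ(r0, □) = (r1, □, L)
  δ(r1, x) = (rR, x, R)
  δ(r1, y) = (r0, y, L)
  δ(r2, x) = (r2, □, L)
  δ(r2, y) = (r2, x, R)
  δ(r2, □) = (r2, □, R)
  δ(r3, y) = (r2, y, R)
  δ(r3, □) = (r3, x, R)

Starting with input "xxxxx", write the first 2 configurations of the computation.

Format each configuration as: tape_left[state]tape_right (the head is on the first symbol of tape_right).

Transitions applied:
Step 1: δ(r0, x) = (rA, □, L)

The first 2 configurations are:
[r0]xxxxx ⊢ [rA]□□xxxx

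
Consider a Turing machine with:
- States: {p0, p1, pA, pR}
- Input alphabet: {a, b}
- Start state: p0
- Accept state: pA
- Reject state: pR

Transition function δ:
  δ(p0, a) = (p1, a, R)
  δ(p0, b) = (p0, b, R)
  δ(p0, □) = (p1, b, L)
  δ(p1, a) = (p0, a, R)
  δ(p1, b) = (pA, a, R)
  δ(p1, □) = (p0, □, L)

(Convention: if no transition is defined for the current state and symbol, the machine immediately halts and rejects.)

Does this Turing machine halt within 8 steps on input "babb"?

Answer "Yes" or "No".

Execution trace:
Initial: [p0]babb
Step 1: δ(p0, b) = (p0, b, R) → b[p0]abb
Step 2: δ(p0, a) = (p1, a, R) → ba[p1]bb
Step 3: δ(p1, b) = (pA, a, R) → baa[pA]b

The machine reaches the accept state pA and halts.
The machine halted after 3 steps (within the 8-step bound).

Answer: Yes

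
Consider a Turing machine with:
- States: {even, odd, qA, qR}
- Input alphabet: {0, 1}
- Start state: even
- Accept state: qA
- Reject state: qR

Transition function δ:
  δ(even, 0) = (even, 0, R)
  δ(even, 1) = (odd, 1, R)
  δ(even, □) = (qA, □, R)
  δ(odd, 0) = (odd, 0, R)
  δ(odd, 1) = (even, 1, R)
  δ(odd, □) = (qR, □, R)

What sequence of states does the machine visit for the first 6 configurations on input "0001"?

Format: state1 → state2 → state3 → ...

Execution trace:
Initial: [even]0001
Step 1: δ(even, 0) = (even, 0, R) → 0[even]001
Step 2: δ(even, 0) = (even, 0, R) → 00[even]01
Step 3: δ(even, 0) = (even, 0, R) → 000[even]1
Step 4: δ(even, 1) = (odd, 1, R) → 0001[odd]□
Step 5: δ(odd, □) = (qR, □, R) → 0001□[qR]□

The machine reaches the reject state qR and halts.

State sequence: even → even → even → even → odd → qR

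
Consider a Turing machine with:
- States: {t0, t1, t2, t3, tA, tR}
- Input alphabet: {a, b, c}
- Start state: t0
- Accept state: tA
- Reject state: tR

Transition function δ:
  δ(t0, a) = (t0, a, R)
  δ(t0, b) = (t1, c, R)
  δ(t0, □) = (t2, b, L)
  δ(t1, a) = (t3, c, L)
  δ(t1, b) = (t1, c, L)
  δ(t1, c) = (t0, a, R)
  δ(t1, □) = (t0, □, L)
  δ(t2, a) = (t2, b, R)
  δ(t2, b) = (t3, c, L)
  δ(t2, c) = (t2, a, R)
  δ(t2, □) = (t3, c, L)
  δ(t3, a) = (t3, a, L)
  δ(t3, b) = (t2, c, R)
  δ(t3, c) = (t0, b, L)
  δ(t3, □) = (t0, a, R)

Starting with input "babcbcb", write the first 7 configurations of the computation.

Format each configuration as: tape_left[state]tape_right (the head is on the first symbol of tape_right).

Transitions applied:
Step 1: δ(t0, b) = (t1, c, R)
Step 2: δ(t1, a) = (t3, c, L)
Step 3: δ(t3, c) = (t0, b, L)
Step 4: δ(t0, □) = (t2, b, L)
Step 5: δ(t2, □) = (t3, c, L)
Step 6: δ(t3, □) = (t0, a, R)

The first 7 configurations are:
[t0]babcbcb ⊢ c[t1]abcbcb ⊢ [t3]ccbcbcb ⊢ [t0]□bcbcbcb ⊢ [t2]□bbcbcbcb ⊢ [t3]□cbbcbcbcb ⊢ a[t0]cbbcbcbcb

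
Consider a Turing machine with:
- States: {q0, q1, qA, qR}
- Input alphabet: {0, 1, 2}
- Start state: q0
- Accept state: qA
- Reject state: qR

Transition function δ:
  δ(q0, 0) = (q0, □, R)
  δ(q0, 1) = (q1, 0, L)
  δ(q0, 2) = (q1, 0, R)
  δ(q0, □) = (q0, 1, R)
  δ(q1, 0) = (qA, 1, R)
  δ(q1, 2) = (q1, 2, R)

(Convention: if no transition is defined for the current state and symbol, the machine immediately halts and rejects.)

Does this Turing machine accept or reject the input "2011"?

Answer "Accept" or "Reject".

Execution trace:
Initial: [q0]2011
Step 1: δ(q0, 2) = (q1, 0, R) → 0[q1]011
Step 2: δ(q1, 0) = (qA, 1, R) → 01[qA]11

The machine reaches the accept state qA and halts.

Answer: Accept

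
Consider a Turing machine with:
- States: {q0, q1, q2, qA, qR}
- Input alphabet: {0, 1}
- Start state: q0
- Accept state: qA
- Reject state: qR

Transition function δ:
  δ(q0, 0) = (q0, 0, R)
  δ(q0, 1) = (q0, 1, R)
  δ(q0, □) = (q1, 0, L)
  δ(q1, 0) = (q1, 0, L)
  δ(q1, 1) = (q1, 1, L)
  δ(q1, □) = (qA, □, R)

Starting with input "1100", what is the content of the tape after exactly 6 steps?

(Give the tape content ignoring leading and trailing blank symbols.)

Execution trace:
Initial: [q0]1100
Step 1: δ(q0, 1) = (q0, 1, R) → 1[q0]100
Step 2: δ(q0, 1) = (q0, 1, R) → 11[q0]00
Step 3: δ(q0, 0) = (q0, 0, R) → 110[q0]0
Step 4: δ(q0, 0) = (q0, 0, R) → 1100[q0]□
Step 5: δ(q0, □) = (q1, 0, L) → 110[q1]00
Step 6: δ(q1, 0) = (q1, 0, L) → 11[q1]000

After 6 steps, the tape (ignoring leading/trailing blanks) is: 11000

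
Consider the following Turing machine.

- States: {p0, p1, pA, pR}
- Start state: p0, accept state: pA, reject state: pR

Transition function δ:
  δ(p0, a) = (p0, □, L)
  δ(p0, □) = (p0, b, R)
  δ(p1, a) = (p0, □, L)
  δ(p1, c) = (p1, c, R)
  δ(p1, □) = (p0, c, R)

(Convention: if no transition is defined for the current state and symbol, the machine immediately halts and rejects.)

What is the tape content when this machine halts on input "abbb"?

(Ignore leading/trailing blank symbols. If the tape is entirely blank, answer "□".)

Execution trace:
Initial: [p0]abbb
Step 1: δ(p0, a) = (p0, □, L) → [p0]□□bbb
Step 2: δ(p0, □) = (p0, b, R) → b[p0]□bbb
Step 3: δ(p0, □) = (p0, b, R) → bb[p0]bbb

No transition is defined for δ(p0, b). By convention the machine halts and rejects.

Final tape (ignoring leading/trailing blanks): bbbbb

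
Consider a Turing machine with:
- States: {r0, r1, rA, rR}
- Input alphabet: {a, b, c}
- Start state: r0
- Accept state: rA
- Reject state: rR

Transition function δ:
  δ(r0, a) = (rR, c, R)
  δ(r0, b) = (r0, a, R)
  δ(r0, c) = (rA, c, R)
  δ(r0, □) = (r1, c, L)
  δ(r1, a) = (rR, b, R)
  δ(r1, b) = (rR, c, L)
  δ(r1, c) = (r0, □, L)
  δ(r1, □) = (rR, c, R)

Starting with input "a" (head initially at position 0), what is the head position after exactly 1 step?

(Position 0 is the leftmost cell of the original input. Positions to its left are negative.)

Execution trace (head position shown):
Step 0: [r0]a  (head at position 0)
Step 1: move right → c[rR]□  (head at position 1)

After 1 step, the head is at position 1.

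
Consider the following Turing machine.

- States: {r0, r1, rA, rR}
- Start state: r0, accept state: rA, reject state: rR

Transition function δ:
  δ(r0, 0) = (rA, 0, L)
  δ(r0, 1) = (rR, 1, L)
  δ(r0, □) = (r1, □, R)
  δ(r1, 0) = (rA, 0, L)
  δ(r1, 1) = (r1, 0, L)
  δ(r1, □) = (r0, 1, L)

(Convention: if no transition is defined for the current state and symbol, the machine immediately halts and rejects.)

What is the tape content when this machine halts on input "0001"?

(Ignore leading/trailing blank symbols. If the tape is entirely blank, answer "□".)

Execution trace:
Initial: [r0]0001
Step 1: δ(r0, 0) = (rA, 0, L) → [rA]□0001

The machine reaches the accept state rA and halts.

Final tape (ignoring leading/trailing blanks): 0001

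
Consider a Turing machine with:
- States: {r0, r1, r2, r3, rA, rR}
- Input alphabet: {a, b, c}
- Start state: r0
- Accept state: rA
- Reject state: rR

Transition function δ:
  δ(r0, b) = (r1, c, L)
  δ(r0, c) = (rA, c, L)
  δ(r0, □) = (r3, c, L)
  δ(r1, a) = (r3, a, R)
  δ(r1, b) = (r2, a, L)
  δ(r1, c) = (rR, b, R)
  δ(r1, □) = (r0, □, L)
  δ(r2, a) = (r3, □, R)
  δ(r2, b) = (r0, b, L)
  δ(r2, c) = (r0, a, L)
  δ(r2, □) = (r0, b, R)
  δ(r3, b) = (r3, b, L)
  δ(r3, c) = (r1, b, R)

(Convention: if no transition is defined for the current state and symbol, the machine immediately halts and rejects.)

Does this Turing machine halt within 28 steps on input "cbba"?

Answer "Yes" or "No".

Execution trace:
Initial: [r0]cbba
Step 1: δ(r0, c) = (rA, c, L) → [rA]□cbba

The machine reaches the accept state rA and halts.
The machine halted after 1 step (within the 28-step bound).

Answer: Yes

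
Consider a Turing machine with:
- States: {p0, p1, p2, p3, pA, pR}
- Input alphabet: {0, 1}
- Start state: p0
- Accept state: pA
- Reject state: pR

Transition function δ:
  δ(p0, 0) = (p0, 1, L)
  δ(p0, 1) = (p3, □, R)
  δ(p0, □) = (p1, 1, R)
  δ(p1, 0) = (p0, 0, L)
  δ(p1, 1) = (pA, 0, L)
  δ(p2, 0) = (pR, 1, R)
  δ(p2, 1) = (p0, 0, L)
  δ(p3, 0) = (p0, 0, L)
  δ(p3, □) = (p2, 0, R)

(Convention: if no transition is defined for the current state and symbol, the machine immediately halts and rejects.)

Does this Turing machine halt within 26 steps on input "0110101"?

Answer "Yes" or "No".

Execution trace:
Initial: [p0]0110101
Step 1: δ(p0, 0) = (p0, 1, L) → [p0]□1110101
Step 2: δ(p0, □) = (p1, 1, R) → 1[p1]1110101
Step 3: δ(p1, 1) = (pA, 0, L) → [pA]10110101

The machine reaches the accept state pA and halts.
The machine halted after 3 steps (within the 26-step bound).

Answer: Yes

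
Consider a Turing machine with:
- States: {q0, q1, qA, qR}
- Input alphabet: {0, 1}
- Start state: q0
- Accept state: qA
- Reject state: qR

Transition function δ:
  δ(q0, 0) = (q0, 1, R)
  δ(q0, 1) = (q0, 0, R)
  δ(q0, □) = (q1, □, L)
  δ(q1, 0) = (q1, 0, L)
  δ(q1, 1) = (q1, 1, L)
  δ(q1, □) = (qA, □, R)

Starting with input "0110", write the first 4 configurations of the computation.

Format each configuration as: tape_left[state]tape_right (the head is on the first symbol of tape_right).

Transitions applied:
Step 1: δ(q0, 0) = (q0, 1, R)
Step 2: δ(q0, 1) = (q0, 0, R)
Step 3: δ(q0, 1) = (q0, 0, R)

The first 4 configurations are:
[q0]0110 ⊢ 1[q0]110 ⊢ 10[q0]10 ⊢ 100[q0]0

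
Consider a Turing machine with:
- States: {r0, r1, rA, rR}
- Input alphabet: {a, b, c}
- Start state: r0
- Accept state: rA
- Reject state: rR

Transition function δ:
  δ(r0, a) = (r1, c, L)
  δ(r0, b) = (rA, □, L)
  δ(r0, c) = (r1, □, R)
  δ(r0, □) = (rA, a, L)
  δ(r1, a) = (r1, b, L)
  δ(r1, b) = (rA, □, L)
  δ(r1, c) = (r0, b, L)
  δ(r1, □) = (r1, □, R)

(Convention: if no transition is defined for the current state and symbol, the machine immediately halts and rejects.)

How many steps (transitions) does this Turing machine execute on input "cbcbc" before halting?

Execution trace:
Initial: [r0]cbcbc
Step 1: δ(r0, c) = (r1, □, R) → □[r1]bcbc
Step 2: δ(r1, b) = (rA, □, L) → [rA]□□cbc

The machine reaches the accept state rA and halts.

The machine executed 2 steps before halting.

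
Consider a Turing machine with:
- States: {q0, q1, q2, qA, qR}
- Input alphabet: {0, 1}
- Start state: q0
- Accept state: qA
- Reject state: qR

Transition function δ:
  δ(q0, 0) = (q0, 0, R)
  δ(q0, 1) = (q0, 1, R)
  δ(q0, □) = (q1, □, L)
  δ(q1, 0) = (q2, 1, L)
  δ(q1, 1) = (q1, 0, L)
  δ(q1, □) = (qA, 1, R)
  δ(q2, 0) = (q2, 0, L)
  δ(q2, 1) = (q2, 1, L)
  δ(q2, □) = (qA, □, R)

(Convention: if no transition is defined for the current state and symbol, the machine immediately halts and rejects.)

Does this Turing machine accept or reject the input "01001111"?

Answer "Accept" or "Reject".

Execution trace:
Initial: [q0]01001111
Step 1: δ(q0, 0) = (q0, 0, R) → 0[q0]1001111
Step 2: δ(q0, 1) = (q0, 1, R) → 01[q0]001111
Step 3: δ(q0, 0) = (q0, 0, R) → 010[q0]01111
Step 4: δ(q0, 0) = (q0, 0, R) → 0100[q0]1111
Step 5: δ(q0, 1) = (q0, 1, R) → 01001[q0]111
Step 6: δ(q0, 1) = (q0, 1, R) → 010011[q0]11
Step 7: δ(q0, 1) = (q0, 1, R) → 0100111[q0]1
Step 8: δ(q0, 1) = (q0, 1, R) → 01001111[q0]□
Step 9: δ(q0, □) = (q1, □, L) → 0100111[q1]1□
Step 10: δ(q1, 1) = (q1, 0, L) → 010011[q1]10□
Step 11: δ(q1, 1) = (q1, 0, L) → 01001[q1]100□
Step 12: δ(q1, 1) = (q1, 0, L) → 0100[q1]1000□
Step 13: δ(q1, 1) = (q1, 0, L) → 010[q1]00000□
Step 14: δ(q1, 0) = (q2, 1, L) → 01[q2]010000□
Step 15: δ(q2, 0) = (q2, 0, L) → 0[q2]1010000□
Step 16: δ(q2, 1) = (q2, 1, L) → [q2]01010000□
Step 17: δ(q2, 0) = (q2, 0, L) → [q2]□01010000□
Step 18: δ(q2, □) = (qA, □, R) → □[qA]01010000□

The machine reaches the accept state qA and halts.

Answer: Accept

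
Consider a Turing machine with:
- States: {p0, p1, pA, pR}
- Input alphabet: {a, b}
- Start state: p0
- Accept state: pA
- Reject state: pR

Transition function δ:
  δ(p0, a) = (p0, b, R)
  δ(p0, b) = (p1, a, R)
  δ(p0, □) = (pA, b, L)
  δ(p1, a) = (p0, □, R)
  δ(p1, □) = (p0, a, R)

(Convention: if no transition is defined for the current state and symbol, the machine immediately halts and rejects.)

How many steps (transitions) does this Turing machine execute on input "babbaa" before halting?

Execution trace:
Initial: [p0]babbaa
Step 1: δ(p0, b) = (p1, a, R) → a[p1]abbaa
Step 2: δ(p1, a) = (p0, □, R) → a□[p0]bbaa
Step 3: δ(p0, b) = (p1, a, R) → a□a[p1]baa

No transition is defined for δ(p1, b). By convention the machine halts and rejects.

The machine executed 3 steps before halting.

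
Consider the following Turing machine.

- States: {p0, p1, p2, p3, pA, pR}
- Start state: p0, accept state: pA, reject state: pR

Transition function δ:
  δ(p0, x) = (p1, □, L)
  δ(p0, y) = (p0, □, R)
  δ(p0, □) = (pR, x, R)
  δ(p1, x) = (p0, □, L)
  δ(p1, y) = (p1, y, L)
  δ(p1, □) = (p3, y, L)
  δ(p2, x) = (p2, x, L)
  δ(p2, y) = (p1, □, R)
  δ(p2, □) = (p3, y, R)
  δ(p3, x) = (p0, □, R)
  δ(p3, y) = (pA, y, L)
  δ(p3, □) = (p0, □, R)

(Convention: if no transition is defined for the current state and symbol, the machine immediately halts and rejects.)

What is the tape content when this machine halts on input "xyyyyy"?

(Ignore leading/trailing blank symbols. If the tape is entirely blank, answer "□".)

Execution trace:
Initial: [p0]xyyyyy
Step 1: δ(p0, x) = (p1, □, L) → [p1]□□yyyyy
Step 2: δ(p1, □) = (p3, y, L) → [p3]□y□yyyyy
Step 3: δ(p3, □) = (p0, □, R) → □[p0]y□yyyyy
Step 4: δ(p0, y) = (p0, □, R) → □□[p0]□yyyyy
Step 5: δ(p0, □) = (pR, x, R) → □□x[pR]yyyyy

The machine reaches the reject state pR and halts.

Final tape (ignoring leading/trailing blanks): xyyyyy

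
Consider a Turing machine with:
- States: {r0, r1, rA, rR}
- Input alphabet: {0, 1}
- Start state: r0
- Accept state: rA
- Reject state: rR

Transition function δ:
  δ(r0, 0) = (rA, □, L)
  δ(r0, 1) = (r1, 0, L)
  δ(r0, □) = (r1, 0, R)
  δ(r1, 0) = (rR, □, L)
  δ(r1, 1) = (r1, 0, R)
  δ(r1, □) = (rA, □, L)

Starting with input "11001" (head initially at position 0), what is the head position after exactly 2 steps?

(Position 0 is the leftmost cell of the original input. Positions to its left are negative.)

Execution trace (head position shown):
Step 0: [r0]11001  (head at position 0)
Step 1: move left → [r1]□01001  (head at position -1)
Step 2: move left → [rA]□□01001  (head at position -2)

After 2 steps, the head is at position -2.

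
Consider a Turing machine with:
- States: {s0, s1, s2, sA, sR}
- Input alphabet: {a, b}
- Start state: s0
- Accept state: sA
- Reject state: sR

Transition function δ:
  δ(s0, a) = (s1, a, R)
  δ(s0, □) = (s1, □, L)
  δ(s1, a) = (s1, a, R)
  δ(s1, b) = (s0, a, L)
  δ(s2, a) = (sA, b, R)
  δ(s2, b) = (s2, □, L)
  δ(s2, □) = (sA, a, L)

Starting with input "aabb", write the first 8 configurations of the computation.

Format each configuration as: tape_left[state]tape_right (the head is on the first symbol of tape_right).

Transitions applied:
Step 1: δ(s0, a) = (s1, a, R)
Step 2: δ(s1, a) = (s1, a, R)
Step 3: δ(s1, b) = (s0, a, L)
Step 4: δ(s0, a) = (s1, a, R)
Step 5: δ(s1, a) = (s1, a, R)
Step 6: δ(s1, b) = (s0, a, L)
Step 7: δ(s0, a) = (s1, a, R)

The first 8 configurations are:
[s0]aabb ⊢ a[s1]abb ⊢ aa[s1]bb ⊢ a[s0]aab ⊢ aa[s1]ab ⊢ aaa[s1]b ⊢ aa[s0]aa ⊢ aaa[s1]a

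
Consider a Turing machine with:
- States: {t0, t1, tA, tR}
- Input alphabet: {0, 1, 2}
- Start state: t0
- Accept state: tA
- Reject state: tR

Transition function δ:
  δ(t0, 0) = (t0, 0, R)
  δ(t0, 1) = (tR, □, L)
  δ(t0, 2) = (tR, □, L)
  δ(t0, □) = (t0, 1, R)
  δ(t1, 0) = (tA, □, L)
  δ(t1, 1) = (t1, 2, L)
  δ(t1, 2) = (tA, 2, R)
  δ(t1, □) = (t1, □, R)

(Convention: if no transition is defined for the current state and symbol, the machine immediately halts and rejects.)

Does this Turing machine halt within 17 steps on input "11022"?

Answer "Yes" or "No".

Execution trace:
Initial: [t0]11022
Step 1: δ(t0, 1) = (tR, □, L) → [tR]□□1022

The machine reaches the reject state tR and halts.
The machine halted after 1 step (within the 17-step bound).

Answer: Yes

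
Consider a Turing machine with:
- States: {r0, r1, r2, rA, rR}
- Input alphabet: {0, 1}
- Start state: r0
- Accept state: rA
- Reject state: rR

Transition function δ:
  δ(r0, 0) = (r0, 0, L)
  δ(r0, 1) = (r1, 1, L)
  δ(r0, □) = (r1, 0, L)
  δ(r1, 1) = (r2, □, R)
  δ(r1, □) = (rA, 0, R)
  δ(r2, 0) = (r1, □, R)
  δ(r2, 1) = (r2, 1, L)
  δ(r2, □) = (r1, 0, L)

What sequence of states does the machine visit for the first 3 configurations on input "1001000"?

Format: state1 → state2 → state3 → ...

Execution trace:
Initial: [r0]1001000
Step 1: δ(r0, 1) = (r1, 1, L) → [r1]□1001000
Step 2: δ(r1, □) = (rA, 0, R) → 0[rA]1001000

The machine reaches the accept state rA and halts.

State sequence: r0 → r1 → rA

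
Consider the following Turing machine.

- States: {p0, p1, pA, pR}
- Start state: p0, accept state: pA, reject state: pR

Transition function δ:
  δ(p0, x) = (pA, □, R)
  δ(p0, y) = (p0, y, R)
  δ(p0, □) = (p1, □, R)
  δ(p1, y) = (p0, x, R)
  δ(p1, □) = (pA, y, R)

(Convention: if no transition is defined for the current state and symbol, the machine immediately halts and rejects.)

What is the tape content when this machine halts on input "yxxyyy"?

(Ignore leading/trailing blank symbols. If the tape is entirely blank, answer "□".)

Execution trace:
Initial: [p0]yxxyyy
Step 1: δ(p0, y) = (p0, y, R) → y[p0]xxyyy
Step 2: δ(p0, x) = (pA, □, R) → y□[pA]xyyy

The machine reaches the accept state pA and halts.

Final tape (ignoring leading/trailing blanks): y□xyyy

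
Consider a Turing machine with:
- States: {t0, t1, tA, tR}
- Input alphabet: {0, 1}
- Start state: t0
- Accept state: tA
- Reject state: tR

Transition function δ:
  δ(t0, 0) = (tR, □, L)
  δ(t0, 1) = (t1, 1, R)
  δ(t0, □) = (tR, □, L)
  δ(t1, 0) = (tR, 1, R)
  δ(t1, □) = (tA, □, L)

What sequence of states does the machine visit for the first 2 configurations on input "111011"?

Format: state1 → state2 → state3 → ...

Execution trace:
Initial: [t0]111011
Step 1: δ(t0, 1) = (t1, 1, R) → 1[t1]11011

No transition is defined for δ(t1, 1). By convention the machine halts and rejects.

State sequence: t0 → t1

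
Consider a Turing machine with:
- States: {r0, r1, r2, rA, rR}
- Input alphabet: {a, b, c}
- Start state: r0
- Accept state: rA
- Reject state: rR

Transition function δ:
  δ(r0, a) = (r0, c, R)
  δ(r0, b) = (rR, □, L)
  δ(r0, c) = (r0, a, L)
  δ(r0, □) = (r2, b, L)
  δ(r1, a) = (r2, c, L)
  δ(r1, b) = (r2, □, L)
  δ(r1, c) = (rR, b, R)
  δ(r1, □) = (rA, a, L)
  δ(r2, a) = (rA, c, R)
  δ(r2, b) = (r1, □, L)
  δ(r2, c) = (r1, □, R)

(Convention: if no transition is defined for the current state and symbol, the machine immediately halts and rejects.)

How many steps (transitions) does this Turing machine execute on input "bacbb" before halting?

Execution trace:
Initial: [r0]bacbb
Step 1: δ(r0, b) = (rR, □, L) → [rR]□□acbb

The machine reaches the reject state rR and halts.

The machine executed 1 step before halting.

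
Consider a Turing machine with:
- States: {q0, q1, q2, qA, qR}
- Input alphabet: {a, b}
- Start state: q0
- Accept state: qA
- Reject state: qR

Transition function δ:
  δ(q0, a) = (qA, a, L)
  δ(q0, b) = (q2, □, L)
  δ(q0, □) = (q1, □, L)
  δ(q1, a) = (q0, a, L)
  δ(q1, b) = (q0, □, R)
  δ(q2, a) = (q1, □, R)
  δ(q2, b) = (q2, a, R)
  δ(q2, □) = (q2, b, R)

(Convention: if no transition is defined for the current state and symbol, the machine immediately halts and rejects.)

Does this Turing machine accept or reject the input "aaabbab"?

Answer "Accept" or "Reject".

Execution trace:
Initial: [q0]aaabbab
Step 1: δ(q0, a) = (qA, a, L) → [qA]□aaabbab

The machine reaches the accept state qA and halts.

Answer: Accept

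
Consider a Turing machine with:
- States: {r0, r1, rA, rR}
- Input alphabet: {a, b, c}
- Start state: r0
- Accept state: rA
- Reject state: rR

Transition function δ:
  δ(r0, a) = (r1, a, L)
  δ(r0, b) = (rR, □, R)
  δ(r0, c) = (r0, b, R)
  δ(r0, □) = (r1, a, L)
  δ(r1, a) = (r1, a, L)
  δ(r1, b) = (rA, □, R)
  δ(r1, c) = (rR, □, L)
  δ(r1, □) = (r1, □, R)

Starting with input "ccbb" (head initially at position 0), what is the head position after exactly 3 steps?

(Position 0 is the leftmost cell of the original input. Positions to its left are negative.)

Execution trace (head position shown):
Step 0: [r0]ccbb  (head at position 0)
Step 1: move right → b[r0]cbb  (head at position 1)
Step 2: move right → bb[r0]bb  (head at position 2)
Step 3: move right → bb□[rR]b  (head at position 3)

After 3 steps, the head is at position 3.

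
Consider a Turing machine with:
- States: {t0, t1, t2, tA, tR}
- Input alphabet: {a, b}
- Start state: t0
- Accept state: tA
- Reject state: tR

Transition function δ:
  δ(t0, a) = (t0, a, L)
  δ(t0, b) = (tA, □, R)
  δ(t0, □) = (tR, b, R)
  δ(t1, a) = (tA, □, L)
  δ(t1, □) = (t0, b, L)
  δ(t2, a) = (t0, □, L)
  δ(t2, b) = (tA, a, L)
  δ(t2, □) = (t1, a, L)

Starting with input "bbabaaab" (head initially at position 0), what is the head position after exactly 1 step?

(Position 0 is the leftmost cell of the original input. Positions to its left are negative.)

Execution trace (head position shown):
Step 0: [t0]bbabaaab  (head at position 0)
Step 1: move right → □[tA]babaaab  (head at position 1)

After 1 step, the head is at position 1.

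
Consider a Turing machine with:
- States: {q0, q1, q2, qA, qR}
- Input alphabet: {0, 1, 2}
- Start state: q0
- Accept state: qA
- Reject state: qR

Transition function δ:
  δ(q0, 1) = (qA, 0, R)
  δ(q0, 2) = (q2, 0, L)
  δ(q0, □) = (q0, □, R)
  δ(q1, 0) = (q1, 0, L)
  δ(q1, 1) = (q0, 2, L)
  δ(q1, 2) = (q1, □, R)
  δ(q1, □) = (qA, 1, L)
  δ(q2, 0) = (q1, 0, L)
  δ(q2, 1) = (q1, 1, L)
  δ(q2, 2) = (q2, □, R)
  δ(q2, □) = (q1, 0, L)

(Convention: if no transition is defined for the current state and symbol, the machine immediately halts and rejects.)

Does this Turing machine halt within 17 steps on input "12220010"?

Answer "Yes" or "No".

Execution trace:
Initial: [q0]12220010
Step 1: δ(q0, 1) = (qA, 0, R) → 0[qA]2220010

The machine reaches the accept state qA and halts.
The machine halted after 1 step (within the 17-step bound).

Answer: Yes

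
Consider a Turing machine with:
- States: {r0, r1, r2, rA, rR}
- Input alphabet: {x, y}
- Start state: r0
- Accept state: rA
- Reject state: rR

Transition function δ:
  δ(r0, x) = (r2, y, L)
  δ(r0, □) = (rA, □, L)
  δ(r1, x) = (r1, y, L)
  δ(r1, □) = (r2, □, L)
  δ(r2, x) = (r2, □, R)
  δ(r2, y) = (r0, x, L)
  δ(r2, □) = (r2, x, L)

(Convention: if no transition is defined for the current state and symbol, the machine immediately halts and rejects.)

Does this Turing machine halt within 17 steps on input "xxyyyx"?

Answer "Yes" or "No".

Execution trace:
Initial: [r0]xxyyyx
Step 1: δ(r0, x) = (r2, y, L) → [r2]□yxyyyx
Step 2: δ(r2, □) = (r2, x, L) → [r2]□xyxyyyx
Step 3: δ(r2, □) = (r2, x, L) → [r2]□xxyxyyyx
Step 4: δ(r2, □) = (r2, x, L) → [r2]□xxxyxyyyx
Step 5: δ(r2, □) = (r2, x, L) → [r2]□xxxxyxyyyx
Step 6: δ(r2, □) = (r2, x, L) → [r2]□xxxxxyxyyyx
Step 7: δ(r2, □) = (r2, x, L) → [r2]□xxxxxxyxyyyx
Step 8: δ(r2, □) = (r2, x, L) → [r2]□xxxxxxxyxyyyx
Step 9: δ(r2, □) = (r2, x, L) → [r2]□xxxxxxxxyxyyyx
Step 10: δ(r2, □) = (r2, x, L) → [r2]□xxxxxxxxxyxyyyx
Step 11: δ(r2, □) = (r2, x, L) → [r2]□xxxxxxxxxxyxyyyx
Step 12: δ(r2, □) = (r2, x, L) → [r2]□xxxxxxxxxxxyxyyyx
Step 13: δ(r2, □) = (r2, x, L) → [r2]□xxxxxxxxxxxxyxyyyx
Step 14: δ(r2, □) = (r2, x, L) → [r2]□xxxxxxxxxxxxxyxyyyx
Step 15: δ(r2, □) = (r2, x, L) → [r2]□xxxxxxxxxxxxxxyxyyyx
Step 16: δ(r2, □) = (r2, x, L) → [r2]□xxxxxxxxxxxxxxxyxyyyx
Step 17: δ(r2, □) = (r2, x, L) → [r2]□xxxxxxxxxxxxxxxxyxyyyx

The machine has not reached a halting state after 17 steps.
The machine did not halt within the 17-step bound.

Answer: No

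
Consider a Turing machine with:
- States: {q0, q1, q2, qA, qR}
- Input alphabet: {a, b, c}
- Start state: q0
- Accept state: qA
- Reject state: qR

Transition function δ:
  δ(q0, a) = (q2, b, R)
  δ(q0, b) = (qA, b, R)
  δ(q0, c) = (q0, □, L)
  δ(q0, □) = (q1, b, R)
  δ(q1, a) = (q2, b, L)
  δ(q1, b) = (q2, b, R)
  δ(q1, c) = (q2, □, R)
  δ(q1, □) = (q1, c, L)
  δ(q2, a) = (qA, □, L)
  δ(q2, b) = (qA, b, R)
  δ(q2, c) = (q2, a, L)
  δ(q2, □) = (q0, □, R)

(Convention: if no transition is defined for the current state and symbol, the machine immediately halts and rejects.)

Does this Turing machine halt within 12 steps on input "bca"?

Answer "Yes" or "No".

Execution trace:
Initial: [q0]bca
Step 1: δ(q0, b) = (qA, b, R) → b[qA]ca

The machine reaches the accept state qA and halts.
The machine halted after 1 step (within the 12-step bound).

Answer: Yes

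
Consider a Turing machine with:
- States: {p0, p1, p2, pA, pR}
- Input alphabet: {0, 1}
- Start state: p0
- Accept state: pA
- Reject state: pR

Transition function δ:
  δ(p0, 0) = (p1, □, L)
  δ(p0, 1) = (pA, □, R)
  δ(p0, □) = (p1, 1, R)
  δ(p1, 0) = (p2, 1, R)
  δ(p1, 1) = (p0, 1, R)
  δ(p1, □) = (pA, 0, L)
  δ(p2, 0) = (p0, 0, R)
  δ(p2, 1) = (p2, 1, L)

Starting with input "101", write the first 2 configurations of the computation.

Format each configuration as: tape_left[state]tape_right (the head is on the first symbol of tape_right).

Transitions applied:
Step 1: δ(p0, 1) = (pA, □, R)

The first 2 configurations are:
[p0]101 ⊢ □[pA]01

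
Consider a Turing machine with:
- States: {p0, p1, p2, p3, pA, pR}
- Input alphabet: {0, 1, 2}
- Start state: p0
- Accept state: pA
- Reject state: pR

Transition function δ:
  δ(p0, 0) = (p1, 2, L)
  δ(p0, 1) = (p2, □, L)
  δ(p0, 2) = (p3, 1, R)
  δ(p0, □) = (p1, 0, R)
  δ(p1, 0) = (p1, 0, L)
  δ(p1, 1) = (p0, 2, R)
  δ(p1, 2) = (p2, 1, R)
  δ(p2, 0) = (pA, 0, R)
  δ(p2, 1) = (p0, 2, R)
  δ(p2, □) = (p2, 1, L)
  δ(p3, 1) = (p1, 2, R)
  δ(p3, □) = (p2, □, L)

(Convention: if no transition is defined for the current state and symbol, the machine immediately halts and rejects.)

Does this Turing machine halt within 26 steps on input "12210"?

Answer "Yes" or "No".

Execution trace:
Initial: [p0]12210
Step 1: δ(p0, 1) = (p2, □, L) → [p2]□□2210
Step 2: δ(p2, □) = (p2, 1, L) → [p2]□1□2210
Step 3: δ(p2, □) = (p2, 1, L) → [p2]□11□2210
Step 4: δ(p2, □) = (p2, 1, L) → [p2]□111□2210
Step 5: δ(p2, □) = (p2, 1, L) → [p2]□1111□2210
Step 6: δ(p2, □) = (p2, 1, L) → [p2]□11111□2210
Step 7: δ(p2, □) = (p2, 1, L) → [p2]□111111□2210
Step 8: δ(p2, □) = (p2, 1, L) → [p2]□1111111□2210
Step 9: δ(p2, □) = (p2, 1, L) → [p2]□11111111□2210
Step 10: δ(p2, □) = (p2, 1, L) → [p2]□111111111□2210
Step 11: δ(p2, □) = (p2, 1, L) → [p2]□1111111111□2210
Step 12: δ(p2, □) = (p2, 1, L) → [p2]□11111111111□2210
Step 13: δ(p2, □) = (p2, 1, L) → [p2]□111111111111□2210
Step 14: δ(p2, □) = (p2, 1, L) → [p2]□1111111111111□2210
Step 15: δ(p2, □) = (p2, 1, L) → [p2]□11111111111111□2210
Step 16: δ(p2, □) = (p2, 1, L) → [p2]□111111111111111□2210
Step 17: δ(p2, □) = (p2, 1, L) → [p2]□1111111111111111□2210
Step 18: δ(p2, □) = (p2, 1, L) → [p2]□11111111111111111□2210
Step 19: δ(p2, □) = (p2, 1, L) → [p2]□111111111111111111□2210
Step 20: δ(p2, □) = (p2, 1, L) → [p2]□1111111111111111111□2210
Step 21: δ(p2, □) = (p2, 1, L) → [p2]□11111111111111111111□2210
Step 22: δ(p2, □) = (p2, 1, L) → [p2]□111111111111111111111□2210
Step 23: δ(p2, □) = (p2, 1, L) → [p2]□1111111111111111111111□2210
Step 24: δ(p2, □) = (p2, 1, L) → [p2]□11111111111111111111111□2210
Step 25: δ(p2, □) = (p2, 1, L) → [p2]□111111111111111111111111□2210
Step 26: δ(p2, □) = (p2, 1, L) → [p2]□1111111111111111111111111□2210

The machine has not reached a halting state after 26 steps.
The machine did not halt within the 26-step bound.

Answer: No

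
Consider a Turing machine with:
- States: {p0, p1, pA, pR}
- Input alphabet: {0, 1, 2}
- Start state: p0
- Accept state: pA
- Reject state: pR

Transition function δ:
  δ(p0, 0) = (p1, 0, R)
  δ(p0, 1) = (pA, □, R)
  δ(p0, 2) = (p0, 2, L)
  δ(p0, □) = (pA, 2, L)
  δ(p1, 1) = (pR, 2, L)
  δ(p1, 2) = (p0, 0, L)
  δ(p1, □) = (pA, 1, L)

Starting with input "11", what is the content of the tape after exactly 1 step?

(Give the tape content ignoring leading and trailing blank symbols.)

Execution trace:
Initial: [p0]11
Step 1: δ(p0, 1) = (pA, □, R) → □[pA]1

The machine reaches the accept state pA and halts.

After 1 step, the tape (ignoring leading/trailing blanks) is: 1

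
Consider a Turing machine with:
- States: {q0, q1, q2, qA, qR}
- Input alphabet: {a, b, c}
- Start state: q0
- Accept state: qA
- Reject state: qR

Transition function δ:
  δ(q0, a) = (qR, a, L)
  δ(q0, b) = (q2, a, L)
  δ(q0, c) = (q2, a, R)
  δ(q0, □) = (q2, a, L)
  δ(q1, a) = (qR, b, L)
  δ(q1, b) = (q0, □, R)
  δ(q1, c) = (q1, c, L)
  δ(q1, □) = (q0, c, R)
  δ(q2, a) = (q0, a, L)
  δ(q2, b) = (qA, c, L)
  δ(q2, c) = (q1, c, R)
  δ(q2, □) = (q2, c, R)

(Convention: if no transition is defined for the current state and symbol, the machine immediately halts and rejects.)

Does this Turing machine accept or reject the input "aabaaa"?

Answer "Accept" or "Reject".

Execution trace:
Initial: [q0]aabaaa
Step 1: δ(q0, a) = (qR, a, L) → [qR]□aabaaa

The machine reaches the reject state qR and halts.

Answer: Reject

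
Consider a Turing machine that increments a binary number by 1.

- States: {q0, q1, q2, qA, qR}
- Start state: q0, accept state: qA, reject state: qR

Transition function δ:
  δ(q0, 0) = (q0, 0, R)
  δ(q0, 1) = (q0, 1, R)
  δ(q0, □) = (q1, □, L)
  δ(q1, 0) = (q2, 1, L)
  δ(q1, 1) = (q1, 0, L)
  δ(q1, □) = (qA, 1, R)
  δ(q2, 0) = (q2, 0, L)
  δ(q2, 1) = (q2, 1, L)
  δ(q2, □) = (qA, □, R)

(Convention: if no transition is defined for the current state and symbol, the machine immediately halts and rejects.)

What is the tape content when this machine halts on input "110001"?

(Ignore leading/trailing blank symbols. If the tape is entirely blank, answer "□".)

Execution trace:
Initial: [q0]110001
Step 1: δ(q0, 1) = (q0, 1, R) → 1[q0]10001
Step 2: δ(q0, 1) = (q0, 1, R) → 11[q0]0001
Step 3: δ(q0, 0) = (q0, 0, R) → 110[q0]001
Step 4: δ(q0, 0) = (q0, 0, R) → 1100[q0]01
Step 5: δ(q0, 0) = (q0, 0, R) → 11000[q0]1
Step 6: δ(q0, 1) = (q0, 1, R) → 110001[q0]□
Step 7: δ(q0, □) = (q1, □, L) → 11000[q1]1□
Step 8: δ(q1, 1) = (q1, 0, L) → 1100[q1]00□
Step 9: δ(q1, 0) = (q2, 1, L) → 110[q2]010□
Step 10: δ(q2, 0) = (q2, 0, L) → 11[q2]0010□
Step 11: δ(q2, 0) = (q2, 0, L) → 1[q2]10010□
Step 12: δ(q2, 1) = (q2, 1, L) → [q2]110010□
Step 13: δ(q2, 1) = (q2, 1, L) → [q2]□110010□
Step 14: δ(q2, □) = (qA, □, R) → □[qA]110010□

The machine reaches the accept state qA and halts.

Final tape (ignoring leading/trailing blanks): 110010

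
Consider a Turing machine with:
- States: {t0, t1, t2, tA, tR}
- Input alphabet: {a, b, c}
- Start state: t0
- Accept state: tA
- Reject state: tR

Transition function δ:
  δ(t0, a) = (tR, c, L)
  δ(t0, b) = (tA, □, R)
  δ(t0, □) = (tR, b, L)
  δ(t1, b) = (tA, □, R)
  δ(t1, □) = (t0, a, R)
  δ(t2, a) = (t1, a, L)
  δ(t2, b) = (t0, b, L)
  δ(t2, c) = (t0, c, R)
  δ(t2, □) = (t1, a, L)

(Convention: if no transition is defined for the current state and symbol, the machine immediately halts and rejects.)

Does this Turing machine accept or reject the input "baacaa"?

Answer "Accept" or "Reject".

Execution trace:
Initial: [t0]baacaa
Step 1: δ(t0, b) = (tA, □, R) → □[tA]aacaa

The machine reaches the accept state tA and halts.

Answer: Accept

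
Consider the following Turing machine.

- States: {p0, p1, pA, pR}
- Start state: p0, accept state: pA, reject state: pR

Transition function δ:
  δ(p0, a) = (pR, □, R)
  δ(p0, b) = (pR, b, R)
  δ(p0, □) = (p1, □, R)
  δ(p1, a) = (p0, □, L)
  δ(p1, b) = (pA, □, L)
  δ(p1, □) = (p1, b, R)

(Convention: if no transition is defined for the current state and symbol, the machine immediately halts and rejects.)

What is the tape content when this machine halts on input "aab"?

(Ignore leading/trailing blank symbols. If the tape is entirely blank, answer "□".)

Execution trace:
Initial: [p0]aab
Step 1: δ(p0, a) = (pR, □, R) → □[pR]ab

The machine reaches the reject state pR and halts.

Final tape (ignoring leading/trailing blanks): ab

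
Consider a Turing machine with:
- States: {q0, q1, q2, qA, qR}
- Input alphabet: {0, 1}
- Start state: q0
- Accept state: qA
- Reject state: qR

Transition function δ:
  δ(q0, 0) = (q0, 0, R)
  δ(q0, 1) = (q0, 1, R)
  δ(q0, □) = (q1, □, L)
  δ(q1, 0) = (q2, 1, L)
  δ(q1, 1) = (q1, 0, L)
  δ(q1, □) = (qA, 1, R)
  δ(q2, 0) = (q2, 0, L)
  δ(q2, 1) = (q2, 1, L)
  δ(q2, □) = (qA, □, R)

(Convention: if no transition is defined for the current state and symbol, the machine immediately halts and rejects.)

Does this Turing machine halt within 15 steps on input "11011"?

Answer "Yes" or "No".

Execution trace:
Initial: [q0]11011
Step 1: δ(q0, 1) = (q0, 1, R) → 1[q0]1011
Step 2: δ(q0, 1) = (q0, 1, R) → 11[q0]011
Step 3: δ(q0, 0) = (q0, 0, R) → 110[q0]11
Step 4: δ(q0, 1) = (q0, 1, R) → 1101[q0]1
Step 5: δ(q0, 1) = (q0, 1, R) → 11011[q0]□
Step 6: δ(q0, □) = (q1, □, L) → 1101[q1]1□
Step 7: δ(q1, 1) = (q1, 0, L) → 110[q1]10□
Step 8: δ(q1, 1) = (q1, 0, L) → 11[q1]000□
Step 9: δ(q1, 0) = (q2, 1, L) → 1[q2]1100□
Step 10: δ(q2, 1) = (q2, 1, L) → [q2]11100□
Step 11: δ(q2, 1) = (q2, 1, L) → [q2]□11100□
Step 12: δ(q2, □) = (qA, □, R) → □[qA]11100□

The machine reaches the accept state qA and halts.
The machine halted after 12 steps (within the 15-step bound).

Answer: Yes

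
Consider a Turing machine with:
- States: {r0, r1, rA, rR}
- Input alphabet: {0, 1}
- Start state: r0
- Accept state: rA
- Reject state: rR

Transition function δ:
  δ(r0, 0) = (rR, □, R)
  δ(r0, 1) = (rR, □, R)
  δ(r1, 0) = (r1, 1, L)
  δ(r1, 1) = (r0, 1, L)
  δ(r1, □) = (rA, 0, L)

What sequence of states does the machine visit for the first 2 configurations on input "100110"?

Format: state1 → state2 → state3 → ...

Execution trace:
Initial: [r0]100110
Step 1: δ(r0, 1) = (rR, □, R) → □[rR]00110

The machine reaches the reject state rR and halts.

State sequence: r0 → rR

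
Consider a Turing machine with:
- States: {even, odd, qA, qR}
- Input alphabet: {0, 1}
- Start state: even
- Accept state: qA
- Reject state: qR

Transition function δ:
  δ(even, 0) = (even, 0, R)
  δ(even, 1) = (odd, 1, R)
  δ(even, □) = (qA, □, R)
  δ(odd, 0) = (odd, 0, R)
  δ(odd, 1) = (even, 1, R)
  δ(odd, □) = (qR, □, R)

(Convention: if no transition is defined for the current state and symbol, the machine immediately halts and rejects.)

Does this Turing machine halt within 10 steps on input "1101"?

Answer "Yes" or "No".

Execution trace:
Initial: [even]1101
Step 1: δ(even, 1) = (odd, 1, R) → 1[odd]101
Step 2: δ(odd, 1) = (even, 1, R) → 11[even]01
Step 3: δ(even, 0) = (even, 0, R) → 110[even]1
Step 4: δ(even, 1) = (odd, 1, R) → 1101[odd]□
Step 5: δ(odd, □) = (qR, □, R) → 1101□[qR]□

The machine reaches the reject state qR and halts.
The machine halted after 5 steps (within the 10-step bound).

Answer: Yes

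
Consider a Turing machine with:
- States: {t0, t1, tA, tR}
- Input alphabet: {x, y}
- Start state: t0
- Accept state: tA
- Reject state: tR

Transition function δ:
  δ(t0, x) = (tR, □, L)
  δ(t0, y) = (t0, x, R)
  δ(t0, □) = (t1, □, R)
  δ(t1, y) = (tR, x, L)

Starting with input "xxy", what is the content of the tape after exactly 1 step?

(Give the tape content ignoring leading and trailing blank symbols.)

Execution trace:
Initial: [t0]xxy
Step 1: δ(t0, x) = (tR, □, L) → [tR]□□xy

The machine reaches the reject state tR and halts.

After 1 step, the tape (ignoring leading/trailing blanks) is: xy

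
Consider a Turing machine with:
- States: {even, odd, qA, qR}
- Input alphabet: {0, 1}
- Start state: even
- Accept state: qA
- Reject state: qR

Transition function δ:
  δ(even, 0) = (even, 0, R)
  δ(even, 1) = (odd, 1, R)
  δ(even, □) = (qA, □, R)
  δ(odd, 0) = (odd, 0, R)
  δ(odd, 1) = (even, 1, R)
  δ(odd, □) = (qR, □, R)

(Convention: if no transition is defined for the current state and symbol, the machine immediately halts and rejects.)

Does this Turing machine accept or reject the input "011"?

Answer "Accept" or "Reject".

Execution trace:
Initial: [even]011
Step 1: δ(even, 0) = (even, 0, R) → 0[even]11
Step 2: δ(even, 1) = (odd, 1, R) → 01[odd]1
Step 3: δ(odd, 1) = (even, 1, R) → 011[even]□
Step 4: δ(even, □) = (qA, □, R) → 011□[qA]□

The machine reaches the accept state qA and halts.

Answer: Accept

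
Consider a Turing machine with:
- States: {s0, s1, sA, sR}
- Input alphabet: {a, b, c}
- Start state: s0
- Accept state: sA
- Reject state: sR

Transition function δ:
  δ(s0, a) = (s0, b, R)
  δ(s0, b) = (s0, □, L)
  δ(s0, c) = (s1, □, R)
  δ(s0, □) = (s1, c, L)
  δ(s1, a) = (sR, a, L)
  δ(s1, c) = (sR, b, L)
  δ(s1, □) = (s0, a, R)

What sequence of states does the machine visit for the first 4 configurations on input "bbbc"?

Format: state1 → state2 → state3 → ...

Execution trace:
Initial: [s0]bbbc
Step 1: δ(s0, b) = (s0, □, L) → [s0]□□bbc
Step 2: δ(s0, □) = (s1, c, L) → [s1]□c□bbc
Step 3: δ(s1, □) = (s0, a, R) → a[s0]c□bbc

State sequence: s0 → s0 → s1 → s0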